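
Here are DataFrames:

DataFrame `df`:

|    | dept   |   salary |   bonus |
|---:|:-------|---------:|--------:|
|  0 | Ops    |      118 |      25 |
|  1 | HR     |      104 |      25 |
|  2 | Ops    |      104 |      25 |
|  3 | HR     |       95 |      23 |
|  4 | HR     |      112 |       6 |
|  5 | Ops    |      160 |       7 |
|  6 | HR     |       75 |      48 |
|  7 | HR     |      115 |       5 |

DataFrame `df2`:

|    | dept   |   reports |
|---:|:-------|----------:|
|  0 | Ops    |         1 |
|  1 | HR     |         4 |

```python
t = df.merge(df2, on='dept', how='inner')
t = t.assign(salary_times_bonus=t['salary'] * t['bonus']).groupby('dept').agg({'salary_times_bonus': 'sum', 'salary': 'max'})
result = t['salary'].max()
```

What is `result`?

merge on 'dept' (how='inner') → 8 rows:
  dept  salary  bonus  reports
0  Ops     118     25        1
1   HR     104     25        4
2  Ops     104     25        1
3   HR      95     23        4
4   HR     112      6        4
5  Ops     160      7        1
6   HR      75     48        4
7   HR     115      5        4
add column salary_times_bonus = t['salary'] * t['bonus']:
  dept  salary  bonus  reports  salary_times_bonus
0  Ops     118     25        1                2950
1   HR     104     25        4                2600
2  Ops     104     25        1                2600
3   HR      95     23        4                2185
4   HR     112      6        4                 672
5  Ops     160      7        1                1120
6   HR      75     48        4                3600
7   HR     115      5        4                 575
group by dept: sum(salary_times_bonus), max(salary):
      salary_times_bonus  salary
dept                            
HR                  9632     115
Ops                 6670     160
The max of column 'salary' is 160.

160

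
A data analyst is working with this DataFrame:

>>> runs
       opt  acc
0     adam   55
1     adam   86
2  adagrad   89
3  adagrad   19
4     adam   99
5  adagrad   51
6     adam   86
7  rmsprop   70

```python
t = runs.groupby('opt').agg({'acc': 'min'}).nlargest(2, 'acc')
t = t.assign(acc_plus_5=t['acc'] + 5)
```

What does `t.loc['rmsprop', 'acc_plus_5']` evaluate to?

75

group by opt, min of acc:
         acc
opt         
adagrad   19
adam      55
rmsprop   70
take 2 rows with largest acc:
         acc
opt         
rmsprop   70
adam      55
add column acc_plus_5 = t['acc'] + 5:
         acc  acc_plus_5
opt                     
rmsprop   70          75
adam      55          60
Reading off the value at row 'rmsprop', column 'acc_plus_5', we get 75.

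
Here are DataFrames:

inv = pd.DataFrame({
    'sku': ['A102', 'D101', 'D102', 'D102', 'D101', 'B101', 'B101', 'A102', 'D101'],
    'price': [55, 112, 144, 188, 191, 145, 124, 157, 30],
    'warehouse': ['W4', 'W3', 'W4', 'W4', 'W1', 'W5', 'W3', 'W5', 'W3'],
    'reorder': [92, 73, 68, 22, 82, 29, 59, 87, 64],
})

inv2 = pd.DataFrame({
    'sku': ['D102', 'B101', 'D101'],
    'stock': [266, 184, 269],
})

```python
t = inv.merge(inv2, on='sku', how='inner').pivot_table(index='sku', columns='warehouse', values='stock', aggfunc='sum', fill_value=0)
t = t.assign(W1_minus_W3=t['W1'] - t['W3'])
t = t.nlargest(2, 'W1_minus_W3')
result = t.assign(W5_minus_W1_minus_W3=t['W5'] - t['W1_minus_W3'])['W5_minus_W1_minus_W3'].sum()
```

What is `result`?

merge on 'sku' (how='inner') → 7 rows:
    sku  price warehouse  reorder  stock
0  D101    112        W3       73    269
1  D102    144        W4       68    266
2  D102    188        W4       22    266
3  D101    191        W1       82    269
4  B101    145        W5       29    184
5  B101    124        W3       59    184
6  D101     30        W3       64    269
pivot: rows=sku, cols=warehouse, sum(stock):
warehouse   W1   W3   W4   W5
sku                          
B101         0  184    0  184
D101       269  538    0    0
D102         0    0  532    0
add column W1_minus_W3 = t['W1'] - t['W3']:
warehouse   W1   W3   W4   W5  W1_minus_W3
sku                                       
B101         0  184    0  184         -184
D101       269  538    0    0         -269
D102         0    0  532    0            0
take 2 rows with largest W1_minus_W3:
warehouse  W1   W3   W4   W5  W1_minus_W3
sku                                      
D102        0    0  532    0            0
B101        0  184    0  184         -184
add column W5_minus_W1_minus_W3 = t['W5'] - t['W1_minus_W3']:
warehouse  W1   W3   W4   W5  W1_minus_W3  W5_minus_W1_minus_W3
sku                                                            
D102        0    0  532    0            0                     0
B101        0  184    0  184         -184                   368
sum of column 'W5_minus_W1_minus_W3' → 368

368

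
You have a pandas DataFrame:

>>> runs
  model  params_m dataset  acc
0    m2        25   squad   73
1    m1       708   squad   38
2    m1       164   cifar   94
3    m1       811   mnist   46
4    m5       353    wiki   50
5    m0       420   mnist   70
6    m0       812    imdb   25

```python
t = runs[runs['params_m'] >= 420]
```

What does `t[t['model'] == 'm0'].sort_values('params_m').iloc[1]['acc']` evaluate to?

25

filter rows where params_m >= 420:
  model  params_m dataset  acc
1    m1       708   squad   38
3    m1       811   mnist   46
5    m0       420   mnist   70
6    m0       812    imdb   25
filter rows where model == 'm0':
  model  params_m dataset  acc
5    m0       420   mnist   70
6    m0       812    imdb   25
sort by params_m:
  model  params_m dataset  acc
5    m0       420   mnist   70
6    m0       812    imdb   25
Taking the value at position 1, column 'acc' gives 25.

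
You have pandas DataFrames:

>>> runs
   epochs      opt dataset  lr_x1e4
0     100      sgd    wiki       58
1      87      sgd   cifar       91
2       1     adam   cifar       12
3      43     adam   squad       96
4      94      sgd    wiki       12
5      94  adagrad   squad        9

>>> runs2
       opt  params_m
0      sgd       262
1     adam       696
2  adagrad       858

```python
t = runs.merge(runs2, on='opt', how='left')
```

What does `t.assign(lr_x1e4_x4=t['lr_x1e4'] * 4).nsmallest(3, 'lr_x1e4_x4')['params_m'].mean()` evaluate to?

605.333333333

merge on 'opt' (how='left') → 6 rows:
   epochs      opt dataset  lr_x1e4  params_m
0     100      sgd    wiki       58       262
1      87      sgd   cifar       91       262
2       1     adam   cifar       12       696
3      43     adam   squad       96       696
4      94      sgd    wiki       12       262
5      94  adagrad   squad        9       858
add column lr_x1e4_x4 = t['lr_x1e4'] * 4:
   epochs      opt dataset  lr_x1e4  params_m  lr_x1e4_x4
0     100      sgd    wiki       58       262         232
1      87      sgd   cifar       91       262         364
2       1     adam   cifar       12       696          48
3      43     adam   squad       96       696         384
4      94      sgd    wiki       12       262          48
5      94  adagrad   squad        9       858          36
take 3 rows with smallest lr_x1e4_x4:
   epochs      opt dataset  lr_x1e4  params_m  lr_x1e4_x4
5      94  adagrad   squad        9       858          36
2       1     adam   cifar       12       696          48
4      94      sgd    wiki       12       262          48
Reading off the mean of column 'params_m', we get 605.333333333.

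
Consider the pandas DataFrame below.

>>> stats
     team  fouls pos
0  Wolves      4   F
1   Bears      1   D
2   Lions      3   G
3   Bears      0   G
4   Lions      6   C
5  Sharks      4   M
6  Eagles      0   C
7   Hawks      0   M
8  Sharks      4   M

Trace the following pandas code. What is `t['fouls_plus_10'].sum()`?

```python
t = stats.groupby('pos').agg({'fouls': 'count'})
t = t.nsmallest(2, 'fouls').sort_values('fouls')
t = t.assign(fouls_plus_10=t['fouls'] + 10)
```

22

group by pos, count of fouls:
     fouls
pos       
C        2
D        1
F        1
G        2
M        3
take 2 rows with smallest fouls:
     fouls
pos       
D        1
F        1
sort by fouls:
     fouls
pos       
D        1
F        1
add column fouls_plus_10 = t['fouls'] + 10:
     fouls  fouls_plus_10
pos                      
D        1             11
F        1             11
Taking the sum of column 'fouls_plus_10' gives 22.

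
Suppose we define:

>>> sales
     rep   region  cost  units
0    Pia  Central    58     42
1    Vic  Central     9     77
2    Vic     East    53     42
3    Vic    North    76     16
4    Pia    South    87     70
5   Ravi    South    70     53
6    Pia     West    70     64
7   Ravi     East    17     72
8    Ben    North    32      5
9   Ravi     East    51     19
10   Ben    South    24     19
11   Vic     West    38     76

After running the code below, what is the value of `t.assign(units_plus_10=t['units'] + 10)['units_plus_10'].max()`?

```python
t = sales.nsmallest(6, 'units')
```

take 6 rows with smallest units:
     rep   region  cost  units
8    Ben    North    32      5
3    Vic    North    76     16
9   Ravi     East    51     19
10   Ben    South    24     19
0    Pia  Central    58     42
2    Vic     East    53     42
add column units_plus_10 = t['units'] + 10:
     rep   region  cost  units  units_plus_10
8    Ben    North    32      5             15
3    Vic    North    76     16             26
9   Ravi     East    51     19             29
10   Ben    South    24     19             29
0    Pia  Central    58     42             52
2    Vic     East    53     42             52
max of column 'units_plus_10' → 52

52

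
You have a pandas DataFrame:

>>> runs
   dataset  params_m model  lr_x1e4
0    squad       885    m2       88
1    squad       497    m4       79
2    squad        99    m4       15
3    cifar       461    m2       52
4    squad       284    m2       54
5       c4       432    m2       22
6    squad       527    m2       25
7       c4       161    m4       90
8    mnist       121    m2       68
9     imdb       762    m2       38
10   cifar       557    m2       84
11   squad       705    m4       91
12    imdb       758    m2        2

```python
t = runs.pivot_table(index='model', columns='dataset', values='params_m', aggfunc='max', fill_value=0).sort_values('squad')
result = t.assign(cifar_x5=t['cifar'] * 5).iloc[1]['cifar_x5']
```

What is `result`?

pivot: rows=model, cols=dataset, max(params_m):
dataset   c4  cifar  imdb  mnist  squad
model                                  
m2       432    557   762    121    885
m4       161      0     0      0    705
sort by squad:
dataset   c4  cifar  imdb  mnist  squad
model                                  
m4       161      0     0      0    705
m2       432    557   762    121    885
add column cifar_x5 = t['cifar'] * 5:
dataset   c4  cifar  imdb  mnist  squad  cifar_x5
model                                            
m4       161      0     0      0    705         0
m2       432    557   762    121    885      2785
Hence 2785.

2785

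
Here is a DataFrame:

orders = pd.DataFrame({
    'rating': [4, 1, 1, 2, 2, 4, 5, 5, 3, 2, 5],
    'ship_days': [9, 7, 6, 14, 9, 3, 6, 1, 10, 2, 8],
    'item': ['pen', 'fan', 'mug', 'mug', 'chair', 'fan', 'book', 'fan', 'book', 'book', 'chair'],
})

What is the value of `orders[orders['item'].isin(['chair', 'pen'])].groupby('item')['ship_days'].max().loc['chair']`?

9

filter rows where item in ['chair', 'pen']:
    rating  ship_days   item
0        4          9    pen
4        2          9  chair
10       5          8  chair
group by item, max of ship_days:
item
chair    9
pen      9
Name: ship_days, dtype: int64
Finally, value at index 'chair' = 9.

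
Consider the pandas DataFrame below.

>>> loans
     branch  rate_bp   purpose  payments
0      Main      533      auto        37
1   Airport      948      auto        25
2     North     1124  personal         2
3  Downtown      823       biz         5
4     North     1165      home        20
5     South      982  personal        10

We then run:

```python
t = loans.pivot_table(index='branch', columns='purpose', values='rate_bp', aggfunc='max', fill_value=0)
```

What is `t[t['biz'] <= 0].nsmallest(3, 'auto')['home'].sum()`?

pivot: rows=branch, cols=purpose, max(rate_bp):
purpose   auto  biz  home  personal
branch                             
Airport    948    0     0         0
Downtown     0  823     0         0
Main       533    0     0         0
North        0    0  1165      1124
South        0    0     0       982
filter rows where biz <= 0:
purpose  auto  biz  home  personal
branch                            
Airport   948    0     0         0
Main      533    0     0         0
North       0    0  1165      1124
South       0    0     0       982
take 3 rows with smallest auto:
purpose  auto  biz  home  personal
branch                            
North       0    0  1165      1124
South       0    0     0       982
Main      533    0     0         0
The sum of column 'home' is 1165.

1165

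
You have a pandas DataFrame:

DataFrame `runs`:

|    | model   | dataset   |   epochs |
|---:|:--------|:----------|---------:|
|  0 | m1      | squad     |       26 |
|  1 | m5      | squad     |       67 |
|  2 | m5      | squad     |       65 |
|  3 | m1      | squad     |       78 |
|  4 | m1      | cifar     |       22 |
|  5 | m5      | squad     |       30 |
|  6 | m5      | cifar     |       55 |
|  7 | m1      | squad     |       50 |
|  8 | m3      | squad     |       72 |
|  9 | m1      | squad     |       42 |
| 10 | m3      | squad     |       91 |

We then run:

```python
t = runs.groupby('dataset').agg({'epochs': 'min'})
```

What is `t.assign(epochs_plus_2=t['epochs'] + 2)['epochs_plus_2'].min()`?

24

group by dataset, min of epochs:
         epochs
dataset        
cifar        22
squad        26
add column epochs_plus_2 = t['epochs'] + 2:
         epochs  epochs_plus_2
dataset                       
cifar        22             24
squad        26             28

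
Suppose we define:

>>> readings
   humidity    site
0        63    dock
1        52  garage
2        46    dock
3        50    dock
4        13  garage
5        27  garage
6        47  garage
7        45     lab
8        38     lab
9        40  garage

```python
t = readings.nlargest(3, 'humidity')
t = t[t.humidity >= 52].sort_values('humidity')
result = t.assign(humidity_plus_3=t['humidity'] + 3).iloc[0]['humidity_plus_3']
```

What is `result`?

55

take 3 rows with largest humidity:
   humidity    site
0        63    dock
1        52  garage
3        50    dock
filter rows where humidity >= 52:
   humidity    site
0        63    dock
1        52  garage
sort by humidity:
   humidity    site
1        52  garage
0        63    dock
add column humidity_plus_3 = t['humidity'] + 3:
   humidity    site  humidity_plus_3
1        52  garage               55
0        63    dock               66
So iloc[0]['humidity_plus_3'] = 55.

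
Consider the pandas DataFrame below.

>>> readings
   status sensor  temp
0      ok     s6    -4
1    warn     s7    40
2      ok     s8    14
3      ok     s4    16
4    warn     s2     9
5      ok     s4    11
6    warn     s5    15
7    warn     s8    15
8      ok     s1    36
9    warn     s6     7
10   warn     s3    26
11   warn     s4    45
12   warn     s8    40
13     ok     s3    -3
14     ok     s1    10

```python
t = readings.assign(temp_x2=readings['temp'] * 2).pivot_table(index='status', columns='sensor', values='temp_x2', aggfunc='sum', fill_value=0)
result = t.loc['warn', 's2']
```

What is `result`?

add column temp_x2 = readings['temp'] * 2:
   status sensor  temp  temp_x2
0      ok     s6    -4       -8
1    warn     s7    40       80
2      ok     s8    14       28
3      ok     s4    16       32
4    warn     s2     9       18
5      ok     s4    11       22
6    warn     s5    15       30
7    warn     s8    15       30
8      ok     s1    36       72
9    warn     s6     7       14
10   warn     s3    26       52
11   warn     s4    45       90
12   warn     s8    40       80
13     ok     s3    -3       -6
14     ok     s1    10       20
pivot: rows=status, cols=sensor, sum(temp_x2):
sensor  s1  s2  s3  s4  s5  s6  s7   s8
status                                 
ok      92   0  -6  54   0  -8   0   28
warn     0  18  52  90  30  14  80  110
value at row 'warn', column 's2' → 18

18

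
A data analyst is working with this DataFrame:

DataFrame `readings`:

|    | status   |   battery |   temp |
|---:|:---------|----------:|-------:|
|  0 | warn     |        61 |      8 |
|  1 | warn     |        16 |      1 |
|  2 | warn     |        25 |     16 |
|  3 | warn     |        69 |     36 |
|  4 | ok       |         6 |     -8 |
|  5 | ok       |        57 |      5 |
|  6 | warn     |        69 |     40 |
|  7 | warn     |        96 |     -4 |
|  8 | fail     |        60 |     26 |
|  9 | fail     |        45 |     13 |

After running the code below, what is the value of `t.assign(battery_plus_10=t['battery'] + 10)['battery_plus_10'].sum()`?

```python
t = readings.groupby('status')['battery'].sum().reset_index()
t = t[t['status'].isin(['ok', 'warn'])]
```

419

group by status, sum of battery:
status
fail    105
ok       63
warn    336
Name: battery, dtype: int64
reset_index():
  status  battery
0   fail      105
1     ok       63
2   warn      336
filter rows where status in ['ok', 'warn']:
  status  battery
1     ok       63
2   warn      336
add column battery_plus_10 = t['battery'] + 10:
  status  battery  battery_plus_10
1     ok       63               73
2   warn      336              346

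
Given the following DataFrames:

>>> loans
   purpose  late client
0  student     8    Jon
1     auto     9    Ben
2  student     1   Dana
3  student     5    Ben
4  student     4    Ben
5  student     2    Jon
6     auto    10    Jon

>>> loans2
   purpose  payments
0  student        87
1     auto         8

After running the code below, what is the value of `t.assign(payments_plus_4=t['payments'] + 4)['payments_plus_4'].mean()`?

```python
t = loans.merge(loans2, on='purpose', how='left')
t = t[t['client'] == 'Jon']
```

merge on 'purpose' (how='left') → 7 rows:
   purpose  late client  payments
0  student     8    Jon        87
1     auto     9    Ben         8
2  student     1   Dana        87
3  student     5    Ben        87
4  student     4    Ben        87
5  student     2    Jon        87
6     auto    10    Jon         8
filter rows where client == 'Jon':
   purpose  late client  payments
0  student     8    Jon        87
5  student     2    Jon        87
6     auto    10    Jon         8
add column payments_plus_4 = t['payments'] + 4:
   purpose  late client  payments  payments_plus_4
0  student     8    Jon        87               91
5  student     2    Jon        87               91
6     auto    10    Jon         8               12
Taking the mean of column 'payments_plus_4' gives 64.6666666667.

64.6666666667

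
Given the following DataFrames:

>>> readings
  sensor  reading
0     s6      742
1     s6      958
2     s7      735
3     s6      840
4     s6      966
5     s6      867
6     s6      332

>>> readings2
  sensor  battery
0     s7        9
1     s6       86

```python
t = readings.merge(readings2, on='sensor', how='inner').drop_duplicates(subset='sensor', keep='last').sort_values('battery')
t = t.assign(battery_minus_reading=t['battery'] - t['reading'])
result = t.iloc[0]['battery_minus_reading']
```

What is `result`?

-726

merge on 'sensor' (how='inner') → 7 rows:
  sensor  reading  battery
0     s6      742       86
1     s6      958       86
2     s7      735        9
3     s6      840       86
4     s6      966       86
5     s6      867       86
6     s6      332       86
drop duplicate sensor (keep=last):
  sensor  reading  battery
2     s7      735        9
6     s6      332       86
sort by battery:
  sensor  reading  battery
2     s7      735        9
6     s6      332       86
add column battery_minus_reading = t['battery'] - t['reading']:
  sensor  reading  battery  battery_minus_reading
2     s7      735        9                   -726
6     s6      332       86                   -246
Taking the value at position 0, column 'battery_minus_reading' gives -726.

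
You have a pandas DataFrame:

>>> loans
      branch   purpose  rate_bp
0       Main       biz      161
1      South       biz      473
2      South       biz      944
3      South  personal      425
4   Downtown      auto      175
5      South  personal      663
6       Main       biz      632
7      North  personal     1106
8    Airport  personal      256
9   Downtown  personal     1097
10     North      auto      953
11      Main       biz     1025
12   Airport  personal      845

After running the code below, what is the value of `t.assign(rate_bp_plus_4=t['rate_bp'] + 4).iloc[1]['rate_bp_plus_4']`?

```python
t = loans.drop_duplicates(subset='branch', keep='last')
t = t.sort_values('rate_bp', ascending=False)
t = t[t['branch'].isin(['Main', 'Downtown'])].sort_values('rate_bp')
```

drop duplicate branch (keep=last):
      branch   purpose  rate_bp
5      South  personal      663
9   Downtown  personal     1097
10     North      auto      953
11      Main       biz     1025
12   Airport  personal      845
sort by rate_bp descending:
      branch   purpose  rate_bp
9   Downtown  personal     1097
11      Main       biz     1025
10     North      auto      953
12   Airport  personal      845
5      South  personal      663
filter rows where branch in ['Main', 'Downtown']:
      branch   purpose  rate_bp
9   Downtown  personal     1097
11      Main       biz     1025
sort by rate_bp:
      branch   purpose  rate_bp
11      Main       biz     1025
9   Downtown  personal     1097
add column rate_bp_plus_4 = t['rate_bp'] + 4:
      branch   purpose  rate_bp  rate_bp_plus_4
11      Main       biz     1025            1029
9   Downtown  personal     1097            1101

1101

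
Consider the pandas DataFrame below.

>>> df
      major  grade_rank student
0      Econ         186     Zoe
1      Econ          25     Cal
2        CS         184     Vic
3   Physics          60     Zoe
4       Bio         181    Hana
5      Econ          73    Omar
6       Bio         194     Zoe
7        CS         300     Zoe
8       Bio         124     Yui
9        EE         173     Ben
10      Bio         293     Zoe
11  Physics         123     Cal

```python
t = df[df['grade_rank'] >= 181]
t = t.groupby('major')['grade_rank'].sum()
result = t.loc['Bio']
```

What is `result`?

668

filter rows where grade_rank >= 181:
   major  grade_rank student
0   Econ         186     Zoe
2     CS         184     Vic
4    Bio         181    Hana
6    Bio         194     Zoe
7     CS         300     Zoe
10   Bio         293     Zoe
group by major, sum of grade_rank:
major
Bio     668
CS      484
Econ    186
Name: grade_rank, dtype: int64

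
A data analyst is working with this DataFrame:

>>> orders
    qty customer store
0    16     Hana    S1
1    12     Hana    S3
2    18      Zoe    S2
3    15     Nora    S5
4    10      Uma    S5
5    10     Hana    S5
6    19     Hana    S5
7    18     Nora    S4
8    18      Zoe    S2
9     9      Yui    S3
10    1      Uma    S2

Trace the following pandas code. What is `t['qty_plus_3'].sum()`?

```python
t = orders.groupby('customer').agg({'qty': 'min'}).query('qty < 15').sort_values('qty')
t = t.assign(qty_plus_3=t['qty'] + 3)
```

group by customer, min of qty:
          qty
customer     
Hana       10
Nora       15
Uma         1
Yui         9
Zoe        18
filter rows where qty < 15:
          qty
customer     
Hana       10
Uma         1
Yui         9
sort by qty:
          qty
customer     
Uma         1
Yui         9
Hana       10
add column qty_plus_3 = t['qty'] + 3:
          qty  qty_plus_3
customer                 
Uma         1           4
Yui         9          12
Hana       10          13

29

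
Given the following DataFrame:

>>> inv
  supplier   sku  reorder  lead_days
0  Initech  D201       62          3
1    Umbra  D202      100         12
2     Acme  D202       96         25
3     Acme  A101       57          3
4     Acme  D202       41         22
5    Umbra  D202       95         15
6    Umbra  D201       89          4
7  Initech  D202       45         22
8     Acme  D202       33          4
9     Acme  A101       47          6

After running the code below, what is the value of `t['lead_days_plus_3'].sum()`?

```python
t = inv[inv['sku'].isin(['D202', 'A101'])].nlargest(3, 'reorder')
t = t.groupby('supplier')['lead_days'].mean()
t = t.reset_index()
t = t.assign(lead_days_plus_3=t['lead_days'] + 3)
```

filter rows where sku in ['D202', 'A101']:
  supplier   sku  reorder  lead_days
1    Umbra  D202      100         12
2     Acme  D202       96         25
3     Acme  A101       57          3
4     Acme  D202       41         22
5    Umbra  D202       95         15
7  Initech  D202       45         22
8     Acme  D202       33          4
9     Acme  A101       47          6
take 3 rows with largest reorder:
  supplier   sku  reorder  lead_days
1    Umbra  D202      100         12
2     Acme  D202       96         25
5    Umbra  D202       95         15
group by supplier, mean of lead_days:
supplier
Acme     25.0
Umbra    13.5
Name: lead_days, dtype: float64
reset_index():
  supplier  lead_days
0     Acme       25.0
1    Umbra       13.5
add column lead_days_plus_3 = t['lead_days'] + 3:
  supplier  lead_days  lead_days_plus_3
0     Acme       25.0              28.0
1    Umbra       13.5              16.5

44.5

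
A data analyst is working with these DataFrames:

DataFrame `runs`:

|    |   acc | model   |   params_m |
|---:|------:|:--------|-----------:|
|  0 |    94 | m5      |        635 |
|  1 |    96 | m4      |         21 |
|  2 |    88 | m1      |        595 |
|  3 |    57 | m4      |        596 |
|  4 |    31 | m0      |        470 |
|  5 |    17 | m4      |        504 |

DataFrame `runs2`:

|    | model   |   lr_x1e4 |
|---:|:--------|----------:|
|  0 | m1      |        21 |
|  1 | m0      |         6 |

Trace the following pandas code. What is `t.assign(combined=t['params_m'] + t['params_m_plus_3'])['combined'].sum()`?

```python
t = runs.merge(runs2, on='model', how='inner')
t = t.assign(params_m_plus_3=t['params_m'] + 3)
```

merge on 'model' (how='inner') → 2 rows:
   acc model  params_m  lr_x1e4
0   88    m1       595       21
1   31    m0       470        6
add column params_m_plus_3 = t['params_m'] + 3:
   acc model  params_m  lr_x1e4  params_m_plus_3
0   88    m1       595       21              598
1   31    m0       470        6              473
add column combined = t['params_m'] + t['params_m_plus_3']:
   acc model  params_m  lr_x1e4  params_m_plus_3  combined
0   88    m1       595       21              598      1193
1   31    m0       470        6              473       943
The sum of column 'combined' is 2136.

2136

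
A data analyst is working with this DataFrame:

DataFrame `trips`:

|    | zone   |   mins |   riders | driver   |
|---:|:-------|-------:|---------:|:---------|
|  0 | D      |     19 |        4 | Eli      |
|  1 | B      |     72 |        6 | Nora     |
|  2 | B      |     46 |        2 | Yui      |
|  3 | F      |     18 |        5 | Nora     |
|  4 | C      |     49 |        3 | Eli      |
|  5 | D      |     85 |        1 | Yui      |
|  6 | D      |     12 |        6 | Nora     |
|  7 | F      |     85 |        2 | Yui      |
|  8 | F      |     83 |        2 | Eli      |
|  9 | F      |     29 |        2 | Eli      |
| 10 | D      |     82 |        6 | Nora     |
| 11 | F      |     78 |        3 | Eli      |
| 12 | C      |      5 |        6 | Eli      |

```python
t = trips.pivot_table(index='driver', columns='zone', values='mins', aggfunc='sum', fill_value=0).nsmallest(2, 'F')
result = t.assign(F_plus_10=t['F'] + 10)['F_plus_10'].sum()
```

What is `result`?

123

pivot: rows=driver, cols=zone, sum(mins):
zone     B   C   D    F
driver                 
Eli      0  54  19  190
Nora    72   0  94   18
Yui     46   0  85   85
take 2 rows with smallest F:
zone     B  C   D   F
driver               
Nora    72  0  94  18
Yui     46  0  85  85
add column F_plus_10 = t['F'] + 10:
zone     B  C   D   F  F_plus_10
driver                          
Nora    72  0  94  18         28
Yui     46  0  85  85         95
Taking the sum of column 'F_plus_10' gives 123.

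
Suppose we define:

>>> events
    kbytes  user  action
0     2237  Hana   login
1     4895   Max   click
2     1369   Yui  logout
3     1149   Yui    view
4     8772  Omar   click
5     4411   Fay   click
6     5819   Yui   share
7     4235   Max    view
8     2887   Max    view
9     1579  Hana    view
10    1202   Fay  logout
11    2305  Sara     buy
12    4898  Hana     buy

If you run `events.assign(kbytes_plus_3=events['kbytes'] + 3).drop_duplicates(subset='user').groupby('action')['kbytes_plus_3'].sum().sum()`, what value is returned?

add column kbytes_plus_3 = events['kbytes'] + 3:
    kbytes  user  action  kbytes_plus_3
0     2237  Hana   login           2240
1     4895   Max   click           4898
2     1369   Yui  logout           1372
3     1149   Yui    view           1152
4     8772  Omar   click           8775
5     4411   Fay   click           4414
6     5819   Yui   share           5822
7     4235   Max    view           4238
8     2887   Max    view           2890
9     1579  Hana    view           1582
10    1202   Fay  logout           1205
11    2305  Sara     buy           2308
12    4898  Hana     buy           4901
drop duplicate user (keep=first):
    kbytes  user  action  kbytes_plus_3
0     2237  Hana   login           2240
1     4895   Max   click           4898
2     1369   Yui  logout           1372
4     8772  Omar   click           8775
5     4411   Fay   click           4414
11    2305  Sara     buy           2308
group by action, sum of kbytes_plus_3:
action
buy        2308
click     18087
login      2240
logout     1372
Name: kbytes_plus_3, dtype: int64
Hence 24007.

24007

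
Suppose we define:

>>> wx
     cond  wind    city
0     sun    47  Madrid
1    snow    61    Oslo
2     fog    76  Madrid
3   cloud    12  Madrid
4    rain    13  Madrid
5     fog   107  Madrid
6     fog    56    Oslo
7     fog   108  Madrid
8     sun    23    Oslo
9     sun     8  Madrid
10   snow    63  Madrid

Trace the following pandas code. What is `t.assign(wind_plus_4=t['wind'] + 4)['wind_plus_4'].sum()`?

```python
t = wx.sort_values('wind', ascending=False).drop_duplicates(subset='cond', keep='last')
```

sort by wind descending:
     cond  wind    city
7     fog   108  Madrid
5     fog   107  Madrid
2     fog    76  Madrid
10   snow    63  Madrid
1    snow    61    Oslo
6     fog    56    Oslo
0     sun    47  Madrid
8     sun    23    Oslo
4    rain    13  Madrid
3   cloud    12  Madrid
9     sun     8  Madrid
drop duplicate cond (keep=last):
    cond  wind    city
1   snow    61    Oslo
6    fog    56    Oslo
4   rain    13  Madrid
3  cloud    12  Madrid
9    sun     8  Madrid
add column wind_plus_4 = t['wind'] + 4:
    cond  wind    city  wind_plus_4
1   snow    61    Oslo           65
6    fog    56    Oslo           60
4   rain    13  Madrid           17
3  cloud    12  Madrid           16
9    sun     8  Madrid           12
The sum of column 'wind_plus_4' is 170.

170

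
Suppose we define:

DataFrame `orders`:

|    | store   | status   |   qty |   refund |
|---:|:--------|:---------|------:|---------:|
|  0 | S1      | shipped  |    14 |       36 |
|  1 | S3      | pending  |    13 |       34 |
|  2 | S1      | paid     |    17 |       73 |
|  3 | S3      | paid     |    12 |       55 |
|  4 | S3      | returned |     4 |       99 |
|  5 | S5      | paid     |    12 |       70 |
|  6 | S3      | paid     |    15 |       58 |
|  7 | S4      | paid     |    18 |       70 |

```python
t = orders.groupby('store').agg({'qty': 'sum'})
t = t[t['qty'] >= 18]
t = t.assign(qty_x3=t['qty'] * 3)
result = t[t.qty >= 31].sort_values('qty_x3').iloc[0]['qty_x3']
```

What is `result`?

93

group by store, sum of qty:
       qty
store     
S1      31
S3      44
S4      18
S5      12
filter rows where qty >= 18:
       qty
store     
S1      31
S3      44
S4      18
add column qty_x3 = t['qty'] * 3:
       qty  qty_x3
store             
S1      31      93
S3      44     132
S4      18      54
filter rows where qty >= 31:
       qty  qty_x3
store             
S1      31      93
S3      44     132
sort by qty_x3:
       qty  qty_x3
store             
S1      31      93
S3      44     132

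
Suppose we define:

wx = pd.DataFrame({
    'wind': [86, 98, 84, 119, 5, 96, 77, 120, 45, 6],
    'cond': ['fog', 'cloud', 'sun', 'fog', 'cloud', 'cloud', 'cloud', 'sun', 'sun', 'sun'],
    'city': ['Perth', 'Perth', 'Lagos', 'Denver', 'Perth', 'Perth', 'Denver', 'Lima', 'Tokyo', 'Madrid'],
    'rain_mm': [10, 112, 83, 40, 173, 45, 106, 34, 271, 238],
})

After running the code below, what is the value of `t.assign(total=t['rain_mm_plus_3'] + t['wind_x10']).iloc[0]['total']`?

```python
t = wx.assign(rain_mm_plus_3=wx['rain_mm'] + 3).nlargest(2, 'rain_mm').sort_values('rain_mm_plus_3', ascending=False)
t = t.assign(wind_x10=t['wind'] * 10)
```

add column rain_mm_plus_3 = wx['rain_mm'] + 3:
   wind   cond    city  rain_mm  rain_mm_plus_3
0    86    fog   Perth       10              13
1    98  cloud   Perth      112             115
2    84    sun   Lagos       83              86
3   119    fog  Denver       40              43
4     5  cloud   Perth      173             176
5    96  cloud   Perth       45              48
6    77  cloud  Denver      106             109
7   120    sun    Lima       34              37
8    45    sun   Tokyo      271             274
9     6    sun  Madrid      238             241
take 2 rows with largest rain_mm:
   wind cond    city  rain_mm  rain_mm_plus_3
8    45  sun   Tokyo      271             274
9     6  sun  Madrid      238             241
sort by rain_mm_plus_3 descending:
   wind cond    city  rain_mm  rain_mm_plus_3
8    45  sun   Tokyo      271             274
9     6  sun  Madrid      238             241
add column wind_x10 = t['wind'] * 10:
   wind cond    city  rain_mm  rain_mm_plus_3  wind_x10
8    45  sun   Tokyo      271             274       450
9     6  sun  Madrid      238             241        60
add column total = t['rain_mm_plus_3'] + t['wind_x10']:
   wind cond    city  rain_mm  rain_mm_plus_3  wind_x10  total
8    45  sun   Tokyo      271             274       450    724
9     6  sun  Madrid      238             241        60    301
Taking the value at position 0, column 'total' gives 724.

724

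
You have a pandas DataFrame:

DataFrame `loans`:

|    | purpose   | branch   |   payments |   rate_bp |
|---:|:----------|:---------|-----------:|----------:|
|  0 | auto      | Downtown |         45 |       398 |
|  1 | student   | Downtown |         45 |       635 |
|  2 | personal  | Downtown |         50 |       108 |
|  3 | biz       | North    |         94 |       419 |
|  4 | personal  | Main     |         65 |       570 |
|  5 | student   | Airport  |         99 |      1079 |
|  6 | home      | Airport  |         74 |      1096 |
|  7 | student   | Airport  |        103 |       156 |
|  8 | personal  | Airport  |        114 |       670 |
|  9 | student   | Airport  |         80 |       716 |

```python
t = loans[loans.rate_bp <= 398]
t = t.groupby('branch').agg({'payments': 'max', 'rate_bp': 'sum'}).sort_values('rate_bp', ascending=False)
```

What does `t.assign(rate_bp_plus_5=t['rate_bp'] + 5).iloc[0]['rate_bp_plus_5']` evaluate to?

filter rows where rate_bp <= 398:
    purpose    branch  payments  rate_bp
0      auto  Downtown        45      398
2  personal  Downtown        50      108
7   student   Airport       103      156
group by branch: max(payments), sum(rate_bp):
          payments  rate_bp
branch                     
Airport        103      156
Downtown        50      506
sort by rate_bp descending:
          payments  rate_bp
branch                     
Downtown        50      506
Airport        103      156
add column rate_bp_plus_5 = t['rate_bp'] + 5:
          payments  rate_bp  rate_bp_plus_5
branch                                     
Downtown        50      506             511
Airport        103      156             161

511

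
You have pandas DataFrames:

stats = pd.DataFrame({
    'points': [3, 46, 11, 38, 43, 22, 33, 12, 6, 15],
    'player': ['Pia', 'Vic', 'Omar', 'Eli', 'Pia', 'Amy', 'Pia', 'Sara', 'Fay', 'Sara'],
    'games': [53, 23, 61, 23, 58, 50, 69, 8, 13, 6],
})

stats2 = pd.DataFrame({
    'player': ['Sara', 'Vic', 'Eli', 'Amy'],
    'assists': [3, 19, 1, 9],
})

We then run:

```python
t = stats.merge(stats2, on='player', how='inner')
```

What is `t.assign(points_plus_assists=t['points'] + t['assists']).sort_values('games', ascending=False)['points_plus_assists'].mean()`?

33.6

merge on 'player' (how='inner') → 5 rows:
   points player  games  assists
0      46    Vic     23       19
1      38    Eli     23        1
2      22    Amy     50        9
3      12   Sara      8        3
4      15   Sara      6        3
add column points_plus_assists = t['points'] + t['assists']:
   points player  games  assists  points_plus_assists
0      46    Vic     23       19                   65
1      38    Eli     23        1                   39
2      22    Amy     50        9                   31
3      12   Sara      8        3                   15
4      15   Sara      6        3                   18
sort by games descending:
   points player  games  assists  points_plus_assists
2      22    Amy     50        9                   31
0      46    Vic     23       19                   65
1      38    Eli     23        1                   39
3      12   Sara      8        3                   15
4      15   Sara      6        3                   18
So mean() = 33.6.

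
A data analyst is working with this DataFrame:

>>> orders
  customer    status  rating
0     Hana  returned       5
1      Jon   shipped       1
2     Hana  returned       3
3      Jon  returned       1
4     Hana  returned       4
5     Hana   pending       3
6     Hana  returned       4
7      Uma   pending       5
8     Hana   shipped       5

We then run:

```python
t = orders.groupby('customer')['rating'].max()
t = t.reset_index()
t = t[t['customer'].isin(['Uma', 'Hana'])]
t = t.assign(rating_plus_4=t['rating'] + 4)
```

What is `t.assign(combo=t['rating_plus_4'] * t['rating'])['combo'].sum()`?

group by customer, max of rating:
customer
Hana    5
Jon     1
Uma     5
Name: rating, dtype: int64
reset_index():
  customer  rating
0     Hana       5
1      Jon       1
2      Uma       5
filter rows where customer in ['Uma', 'Hana']:
  customer  rating
0     Hana       5
2      Uma       5
add column rating_plus_4 = t['rating'] + 4:
  customer  rating  rating_plus_4
0     Hana       5              9
2      Uma       5              9
add column combo = t['rating_plus_4'] * t['rating']:
  customer  rating  rating_plus_4  combo
0     Hana       5              9     45
2      Uma       5              9     45

90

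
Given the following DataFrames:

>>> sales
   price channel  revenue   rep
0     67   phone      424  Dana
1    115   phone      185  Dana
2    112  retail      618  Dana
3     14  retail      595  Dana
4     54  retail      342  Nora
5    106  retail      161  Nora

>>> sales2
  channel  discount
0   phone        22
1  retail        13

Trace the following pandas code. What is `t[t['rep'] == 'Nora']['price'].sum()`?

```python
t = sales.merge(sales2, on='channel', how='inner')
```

merge on 'channel' (how='inner') → 6 rows:
   price channel  revenue   rep  discount
0     67   phone      424  Dana        22
1    115   phone      185  Dana        22
2    112  retail      618  Dana        13
3     14  retail      595  Dana        13
4     54  retail      342  Nora        13
5    106  retail      161  Nora        13
filter rows where rep == 'Nora':
   price channel  revenue   rep  discount
4     54  retail      342  Nora        13
5    106  retail      161  Nora        13
Taking the sum of column 'price' gives 160.

160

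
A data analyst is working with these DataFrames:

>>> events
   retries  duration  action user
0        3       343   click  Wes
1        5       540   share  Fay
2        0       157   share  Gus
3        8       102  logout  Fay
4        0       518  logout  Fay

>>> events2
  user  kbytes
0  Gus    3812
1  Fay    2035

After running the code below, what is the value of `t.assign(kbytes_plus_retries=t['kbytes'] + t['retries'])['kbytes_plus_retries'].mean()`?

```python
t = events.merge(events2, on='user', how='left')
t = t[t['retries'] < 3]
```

merge on 'user' (how='left') → 5 rows:
   retries  duration  action user  kbytes
0        3       343   click  Wes     NaN
1        5       540   share  Fay  2035.0
2        0       157   share  Gus  3812.0
3        8       102  logout  Fay  2035.0
4        0       518  logout  Fay  2035.0
filter rows where retries < 3:
   retries  duration  action user  kbytes
2        0       157   share  Gus  3812.0
4        0       518  logout  Fay  2035.0
add column kbytes_plus_retries = t['kbytes'] + t['retries']:
   retries  duration  action user  kbytes  kbytes_plus_retries
2        0       157   share  Gus  3812.0               3812.0
4        0       518  logout  Fay  2035.0               2035.0
Finally, mean of column 'kbytes_plus_retries' = 2923.5.

2923.5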